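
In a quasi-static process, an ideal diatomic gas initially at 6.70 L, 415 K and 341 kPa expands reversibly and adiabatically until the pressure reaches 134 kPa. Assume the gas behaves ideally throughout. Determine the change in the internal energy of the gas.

-1340 J

n = P₁V₁/(RT₁) = 341×6.70/(8.314×415) = 0.662 mol.
Adiabatic: T₂/T₁ = (P₂/P₁)^((γ−1)/γ) ⇒ T₂ = 415×(0.393)^0.286 = 318 K; V₂ = 13.1 L.
For an ideal gas ΔU = nCvΔT with Cv = (5/2)R = 20.8 J/(mol·K).
ΔU = 0.662×20.8×(318−415) = -1340 J.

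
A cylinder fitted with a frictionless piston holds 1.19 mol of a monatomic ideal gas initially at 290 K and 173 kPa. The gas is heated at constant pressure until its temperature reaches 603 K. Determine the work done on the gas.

V₁ = nRT₁/P₁ = 1.19×8.314×290/173 = 16.6 L.
Isobaric: P stays 173 kPa; V/T = const ⇒ T₂ = 603 K, V₂ = 34.5 L.
W = PΔV = 173×(34.5−16.6) kPa·L = 3100 J.
Work done on the gas = −W_by = -3100 J.

-3100 J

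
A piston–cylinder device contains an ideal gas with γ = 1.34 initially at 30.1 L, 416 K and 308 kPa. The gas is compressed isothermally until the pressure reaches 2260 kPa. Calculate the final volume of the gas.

Isothermal: T stays 416 K; PV = const ⇒ V₂ = 4.10 L, P₂ = 2260 kPa.

4.10 L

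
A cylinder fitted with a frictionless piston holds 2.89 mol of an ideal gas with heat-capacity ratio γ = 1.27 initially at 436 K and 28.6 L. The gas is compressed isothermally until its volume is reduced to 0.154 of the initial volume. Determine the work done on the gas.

19600 J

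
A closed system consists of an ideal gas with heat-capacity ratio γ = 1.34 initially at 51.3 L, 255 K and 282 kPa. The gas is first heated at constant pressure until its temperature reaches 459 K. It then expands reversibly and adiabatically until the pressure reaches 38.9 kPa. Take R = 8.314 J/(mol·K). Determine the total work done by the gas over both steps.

41800 J

n = P₁V₁/(RT₁) = 282×51.3/(8.314×255) = 6.82 mol.
Step 1 — Isobaric: P stays 282 kPa; V/T = const ⇒ T₂ = 459 K, V₂ = 92.3 L.
W = PΔV = 282×(92.3−51.3) kPa·L = 11600 J.
ΔU = nCvΔT = 6.82×24.5×(459−255) = 34000 J.
Q = ΔU + W = nCpΔT = 45600 J.
State after step 1: P = 282 kPa, V = 92.3 L, T = 459 K.
Step 2 — Adiabatic: T₂/T₁ = (P₂/P₁)^((γ−1)/γ) ⇒ T₂ = 459×(0.138)^0.254 = 278 K; V₂ = 405 L.
ΔU = nCvΔT = 6.82×24.5×(278−459) = -30300 J.
Q = 0 for an adiabatic process, so W = −ΔU = 30300 J.
Net over both steps: W = 41800 J, Q = 45600 J, ΔU = 3780 J.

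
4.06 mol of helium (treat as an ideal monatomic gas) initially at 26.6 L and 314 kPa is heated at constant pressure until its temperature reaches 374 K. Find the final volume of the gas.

T₁ = P₁V₁/(nR) = 314×26.6/(4.06×8.314) = 247 K.
Isobaric: P stays 314 kPa; V/T = const ⇒ T₂ = 374 K, V₂ = 40.2 L.

40.2 L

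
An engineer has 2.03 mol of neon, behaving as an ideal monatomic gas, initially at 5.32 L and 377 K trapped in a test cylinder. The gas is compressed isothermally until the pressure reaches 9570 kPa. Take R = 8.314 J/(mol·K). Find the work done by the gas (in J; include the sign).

-13200 J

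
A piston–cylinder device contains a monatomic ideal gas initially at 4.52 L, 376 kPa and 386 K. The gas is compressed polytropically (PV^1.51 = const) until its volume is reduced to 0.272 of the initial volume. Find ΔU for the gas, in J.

n = P₁V₁/(RT₁) = 376×4.52/(8.314×386) = 0.530 mol.
Polytropic n=1.51: T₂ = T₁(V₁/V₂)^(n−1) = 386×(3.68)^0.51 = 750 K; P₂ = P₁(V₁/V₂)^n = 2690 kPa.
For an ideal gas ΔU = nCvΔT with Cv = (3/2)R = 12.5 J/(mol·K).
ΔU = 0.530×12.5×(750−386) = 2400 J.

2400 J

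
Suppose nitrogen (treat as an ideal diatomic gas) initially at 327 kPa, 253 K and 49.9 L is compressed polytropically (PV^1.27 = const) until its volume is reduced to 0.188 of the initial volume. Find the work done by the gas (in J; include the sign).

n = P₁V₁/(RT₁) = 327×49.9/(8.314×253) = 7.76 mol.
Polytropic n=1.27: T₂ = T₁(V₁/V₂)^(n−1) = 253×(5.32)^0.27 = 397 K; P₂ = P₁(V₁/V₂)^n = 2730 kPa.
W = (P₁V₁−P₂V₂)/(n−1) = (327×49.9−2730×9.38)/0.27 = -34500 J.

-34500 J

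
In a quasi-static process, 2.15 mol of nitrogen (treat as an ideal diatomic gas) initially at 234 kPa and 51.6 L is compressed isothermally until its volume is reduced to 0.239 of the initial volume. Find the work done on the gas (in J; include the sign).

17300 J

T₁ = P₁V₁/(nR) = 234×51.6/(2.15×8.314) = 675 K.
Isothermal: T stays 675 K; PV = const ⇒ V₂ = 12.3 L, P₂ = 979 kPa.
W = nRT ln(V₂/V₁) = 2.15×8.314×675×ln(0.239) = -17300 J.
Work done on the gas = −W_by = 17300 J.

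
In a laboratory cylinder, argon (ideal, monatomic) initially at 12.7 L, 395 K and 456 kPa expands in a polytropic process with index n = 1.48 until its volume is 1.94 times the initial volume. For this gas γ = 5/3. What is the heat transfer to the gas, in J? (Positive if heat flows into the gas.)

920 J

n = P₁V₁/(RT₁) = 456×12.7/(8.314×395) = 1.76 mol.
Polytropic n=1.48: T₂ = T₁(V₁/V₂)^(n−1) = 395×(0.515)^0.48 = 287 K; P₂ = P₁(V₁/V₂)^n = 171 kPa.
W = (P₁V₁−P₂V₂)/(n−1) = (456×12.7−171×24.6)/0.48 = 3290 J.
ΔU = nCvΔT = 1.76×12.5×(287−395) = -2370 J.
Q = ΔU + W = 920 J.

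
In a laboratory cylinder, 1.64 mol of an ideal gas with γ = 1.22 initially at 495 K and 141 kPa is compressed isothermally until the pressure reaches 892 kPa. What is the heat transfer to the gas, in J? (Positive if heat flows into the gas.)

V₁ = nRT₁/P₁ = 1.64×8.314×495/141 = 47.9 L.
Isothermal: T stays 495 K; PV = const ⇒ V₂ = 7.57 L, P₂ = 892 kPa.
ΔU = 0 (ideal gas, T constant).
W = nRT ln(V₂/V₁) = 1.64×8.314×495×ln(0.158) = -12500 J.
Q = ΔU + W = -12500 J.

-12500 J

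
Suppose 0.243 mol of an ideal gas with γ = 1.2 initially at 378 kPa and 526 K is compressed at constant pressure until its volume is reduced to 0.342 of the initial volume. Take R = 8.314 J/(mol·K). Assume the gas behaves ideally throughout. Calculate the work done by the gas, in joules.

V₁ = nRT₁/P₁ = 0.243×8.314×526/378 = 2.81 L.
Isobaric: P stays 378 kPa; V/T = const ⇒ T₂ = 180 K, V₂ = 0.961 L.
W = PΔV = 378×(0.961−2.81) kPa·L = -699 J.

-699 J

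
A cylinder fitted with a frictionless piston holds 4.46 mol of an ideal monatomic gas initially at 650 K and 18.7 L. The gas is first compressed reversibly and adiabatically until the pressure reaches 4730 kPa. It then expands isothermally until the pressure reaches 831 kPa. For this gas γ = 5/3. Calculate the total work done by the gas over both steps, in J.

45800 J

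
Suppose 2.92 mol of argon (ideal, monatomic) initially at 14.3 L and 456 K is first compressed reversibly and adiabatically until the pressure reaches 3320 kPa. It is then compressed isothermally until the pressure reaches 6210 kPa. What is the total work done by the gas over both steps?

P₁ = nRT₁/V₁ = 2.92×8.314×456/14.3 = 774 kPa.
Step 1 — Adiabatic: T₂/T₁ = (P₂/P₁)^((γ−1)/γ) ⇒ T₂ = 456×(4.29)^0.400 = 816 K; V₂ = 5.97 L.
ΔU = nCvΔT = 2.92×12.5×(816−456) = 13100 J.
Q = 0 for an adiabatic process, so W = −ΔU = -13100 J.
State after step 1: P = 3320 kPa, V = 5.97 L, T = 816 K.
Step 2 — Isothermal: T stays 816 K; PV = const ⇒ V₂ = 3.19 L, P₂ = 6210 kPa.
ΔU = 0 (ideal gas, T constant).
W = nRT ln(V₂/V₁) = 2.92×8.314×816×ln(0.535) = -12400 J.
Q = ΔU + W = -12400 J.
Net over both steps: W = -25500 J, Q = -12400 J, ΔU = 13100 J.

-25500 J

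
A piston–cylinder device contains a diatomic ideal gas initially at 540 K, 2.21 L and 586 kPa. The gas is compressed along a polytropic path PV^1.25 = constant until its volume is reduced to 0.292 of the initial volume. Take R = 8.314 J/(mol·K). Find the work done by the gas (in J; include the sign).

-1870 J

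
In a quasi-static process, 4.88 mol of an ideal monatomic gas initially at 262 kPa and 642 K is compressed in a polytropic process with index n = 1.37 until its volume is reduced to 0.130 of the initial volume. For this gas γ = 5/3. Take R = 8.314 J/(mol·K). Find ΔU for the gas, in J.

44000 J

V₁ = nRT₁/P₁ = 4.88×8.314×642/262 = 99.4 L.
Polytropic n=1.37: T₂ = T₁(V₁/V₂)^(n−1) = 642×(7.69)^0.37 = 1370 K; P₂ = P₁(V₁/V₂)^n = 4290 kPa.
For an ideal gas ΔU = nCvΔT with Cv = (3/2)R = 12.5 J/(mol·K).
ΔU = 4.88×12.5×(1370−642) = 44000 J.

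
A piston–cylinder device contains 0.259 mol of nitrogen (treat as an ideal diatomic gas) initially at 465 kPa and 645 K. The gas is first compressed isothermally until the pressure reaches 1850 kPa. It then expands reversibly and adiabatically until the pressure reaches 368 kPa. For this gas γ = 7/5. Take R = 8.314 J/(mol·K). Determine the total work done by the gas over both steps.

V₁ = nRT₁/P₁ = 0.259×8.314×645/465 = 2.99 L.
Step 1 — Isothermal: T stays 645 K; PV = const ⇒ V₂ = 0.751 L, P₂ = 1850 kPa.
ΔU = 0 (ideal gas, T constant).
W = nRT ln(V₂/V₁) = 0.259×8.314×645×ln(0.251) = -1920 J.
Q = ΔU + W = -1920 J.
State after step 1: P = 1850 kPa, V = 0.751 L, T = 645 K.
Step 2 — Adiabatic: T₂/T₁ = (P₂/P₁)^((γ−1)/γ) ⇒ T₂ = 645×(0.199)^0.286 = 407 K; V₂ = 2.38 L.
ΔU = nCvΔT = 0.259×20.8×(407−645) = -1280 J.
Q = 0 for an adiabatic process, so W = −ΔU = 1280 J.
Net over both steps: W = -635 J, Q = -1920 J, ΔU = -1280 J.

-635 J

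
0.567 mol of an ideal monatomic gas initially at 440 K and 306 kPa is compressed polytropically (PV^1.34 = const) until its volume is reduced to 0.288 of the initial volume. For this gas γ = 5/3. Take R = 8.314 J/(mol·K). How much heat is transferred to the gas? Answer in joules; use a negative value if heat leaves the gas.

-1570 J

V₁ = nRT₁/P₁ = 0.567×8.314×440/306 = 6.78 L.
Polytropic n=1.34: T₂ = T₁(V₁/V₂)^(n−1) = 440×(3.47)^0.34 = 672 K; P₂ = P₁(V₁/V₂)^n = 1620 kPa.
W = (P₁V₁−P₂V₂)/(n−1) = (306×6.78−1620×1.95)/0.34 = -3210 J.
ΔU = nCvΔT = 0.567×12.5×(672−440) = 1640 J.
Q = ΔU + W = -1570 J.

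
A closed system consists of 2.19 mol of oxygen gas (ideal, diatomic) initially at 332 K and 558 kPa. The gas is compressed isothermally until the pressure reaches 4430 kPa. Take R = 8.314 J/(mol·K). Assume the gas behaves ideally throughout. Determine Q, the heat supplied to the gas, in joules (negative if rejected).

V₁ = nRT₁/P₁ = 2.19×8.314×332/558 = 10.8 L.
Isothermal: T stays 332 K; PV = const ⇒ V₂ = 1.36 L, P₂ = 4430 kPa.
ΔU = 0 (ideal gas, T constant).
W = nRT ln(V₂/V₁) = 2.19×8.314×332×ln(0.126) = -12500 J.
Q = ΔU + W = -12500 J.

-12500 J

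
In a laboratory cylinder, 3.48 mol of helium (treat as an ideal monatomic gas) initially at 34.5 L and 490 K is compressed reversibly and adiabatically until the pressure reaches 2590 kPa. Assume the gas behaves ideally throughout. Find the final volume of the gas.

11.4 L

P₁ = nRT₁/V₁ = 3.48×8.314×490/34.5 = 411 kPa.
Adiabatic: T₂/T₁ = (P₂/P₁)^((γ−1)/γ) ⇒ T₂ = 490×(6.30)^0.400 = 1020 K; V₂ = 11.4 L.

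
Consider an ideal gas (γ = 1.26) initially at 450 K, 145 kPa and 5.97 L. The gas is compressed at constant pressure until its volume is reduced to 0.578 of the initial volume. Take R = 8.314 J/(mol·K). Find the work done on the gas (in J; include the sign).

365 J

n = P₁V₁/(RT₁) = 145×5.97/(8.314×450) = 0.231 mol.
Isobaric: P stays 145 kPa; V/T = const ⇒ T₂ = 260 K, V₂ = 3.45 L.
W = PΔV = 145×(3.45−5.97) kPa·L = -365 J.
Work done on the gas = −W_by = 365 J.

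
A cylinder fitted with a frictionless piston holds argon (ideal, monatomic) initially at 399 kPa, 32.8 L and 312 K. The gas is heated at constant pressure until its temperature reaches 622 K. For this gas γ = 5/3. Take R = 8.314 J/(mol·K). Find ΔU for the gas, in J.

n = P₁V₁/(RT₁) = 399×32.8/(8.314×312) = 5.05 mol.
Isobaric: P stays 399 kPa; V/T = const ⇒ T₂ = 622 K, V₂ = 65.4 L.
For an ideal gas ΔU = nCvΔT with Cv = (3/2)R = 12.5 J/(mol·K).
ΔU = 5.05×12.5×(622−312) = 19500 J.

19500 J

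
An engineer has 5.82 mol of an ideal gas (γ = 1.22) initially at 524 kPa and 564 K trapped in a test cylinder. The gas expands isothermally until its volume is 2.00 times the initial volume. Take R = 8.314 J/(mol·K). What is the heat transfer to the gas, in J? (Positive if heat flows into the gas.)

18900 J

V₁ = nRT₁/P₁ = 5.82×8.314×564/524 = 52.1 L.
Isothermal: T stays 564 K; PV = const ⇒ V₂ = 104 L, P₂ = 262 kPa.
ΔU = 0 (ideal gas, T constant).
W = nRT ln(V₂/V₁) = 5.82×8.314×564×ln(2.00) = 18900 J.
Q = ΔU + W = 18900 J.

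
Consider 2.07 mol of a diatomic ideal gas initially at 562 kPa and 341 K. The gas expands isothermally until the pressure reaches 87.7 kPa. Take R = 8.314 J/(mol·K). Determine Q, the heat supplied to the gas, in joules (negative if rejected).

V₁ = nRT₁/P₁ = 2.07×8.314×341/562 = 10.4 L.
Isothermal: T stays 341 K; PV = const ⇒ V₂ = 66.9 L, P₂ = 87.7 kPa.
ΔU = 0 (ideal gas, T constant).
W = nRT ln(V₂/V₁) = 2.07×8.314×341×ln(6.41) = 10900 J.
Q = ΔU + W = 10900 J.

10900 J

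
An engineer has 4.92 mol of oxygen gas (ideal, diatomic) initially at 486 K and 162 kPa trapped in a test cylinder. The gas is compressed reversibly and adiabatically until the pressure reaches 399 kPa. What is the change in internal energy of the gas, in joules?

14600 J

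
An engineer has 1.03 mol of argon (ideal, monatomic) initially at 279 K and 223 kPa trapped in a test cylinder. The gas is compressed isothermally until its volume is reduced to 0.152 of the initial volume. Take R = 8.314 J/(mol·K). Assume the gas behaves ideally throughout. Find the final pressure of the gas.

1470 kPa

V₁ = nRT₁/P₁ = 1.03×8.314×279/223 = 10.7 L.
Isothermal: T stays 279 K; PV = const ⇒ V₂ = 1.63 L, P₂ = 1470 kPa.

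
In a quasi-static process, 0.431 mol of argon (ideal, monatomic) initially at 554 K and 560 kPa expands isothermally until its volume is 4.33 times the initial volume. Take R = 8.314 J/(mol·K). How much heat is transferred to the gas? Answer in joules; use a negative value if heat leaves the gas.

V₁ = nRT₁/P₁ = 0.431×8.314×554/560 = 3.54 L.
Isothermal: T stays 554 K; PV = const ⇒ V₂ = 15.3 L, P₂ = 129 kPa.
ΔU = 0 (ideal gas, T constant).
W = nRT ln(V₂/V₁) = 0.431×8.314×554×ln(4.33) = 2910 J.
Q = ΔU + W = 2910 J.

2910 J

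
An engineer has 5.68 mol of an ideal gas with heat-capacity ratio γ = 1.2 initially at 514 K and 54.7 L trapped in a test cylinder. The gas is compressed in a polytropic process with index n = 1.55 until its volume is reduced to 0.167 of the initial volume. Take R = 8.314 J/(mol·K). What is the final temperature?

P₁ = nRT₁/V₁ = 5.68×8.314×514/54.7 = 444 kPa.
Polytropic n=1.55: T₂ = T₁(V₁/V₂)^(n−1) = 514×(5.99)^0.55 = 1380 K; P₂ = P₁(V₁/V₂)^n = 7110 kPa.

1380 K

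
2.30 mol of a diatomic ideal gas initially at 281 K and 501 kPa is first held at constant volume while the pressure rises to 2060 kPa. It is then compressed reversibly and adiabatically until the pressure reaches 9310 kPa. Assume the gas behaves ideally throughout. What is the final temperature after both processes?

V₁ = nRT₁/P₁ = 2.30×8.314×281/501 = 10.7 L.
Step 1 — Isochoric: V stays 10.7 L; P/T = const ⇒ T₂ = 1160 K, P₂ = 2060 kPa.
W = 0 (no volume change).
ΔU = nCvΔT = 2.30×20.8×(1160−281) = 41800 J.
Q = ΔU = 41800 J.
State after step 1: P = 2060 kPa, V = 10.7 L, T = 1160 K.
Step 2 — Adiabatic: T₂/T₁ = (P₂/P₁)^((γ−1)/γ) ⇒ T₂ = 1160×(4.52)^0.286 = 1780 K; V₂ = 3.65 L.
ΔU = nCvΔT = 2.30×20.8×(1780−1160) = 29800 J.
Q = 0 for an adiabatic process, so W = −ΔU = -29800 J.
Net over both steps: W = -29800 J, Q = 41800 J, ΔU = 71600 J.

1780 K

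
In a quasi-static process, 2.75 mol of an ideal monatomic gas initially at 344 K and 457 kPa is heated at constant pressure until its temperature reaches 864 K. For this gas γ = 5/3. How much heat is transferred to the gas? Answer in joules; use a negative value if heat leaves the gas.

V₁ = nRT₁/P₁ = 2.75×8.314×344/457 = 17.2 L.
Isobaric: P stays 457 kPa; V/T = const ⇒ T₂ = 864 K, V₂ = 43.2 L.
W = PΔV = 457×(43.2−17.2) kPa·L = 11900 J.
ΔU = nCvΔT = 2.75×12.5×(864−344) = 17800 J.
Q = ΔU + W = nCpΔT = 29700 J.

29700 J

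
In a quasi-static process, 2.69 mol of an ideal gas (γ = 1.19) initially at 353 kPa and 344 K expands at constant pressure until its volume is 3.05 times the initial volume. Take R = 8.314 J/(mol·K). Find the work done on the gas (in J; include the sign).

V₁ = nRT₁/P₁ = 2.69×8.314×344/353 = 21.8 L.
Isobaric: P stays 353 kPa; V/T = const ⇒ T₂ = 1050 K, V₂ = 66.5 L.
W = PΔV = 353×(66.5−21.8) kPa·L = 15800 J.
Work done on the gas = −W_by = -15800 J.

-15800 J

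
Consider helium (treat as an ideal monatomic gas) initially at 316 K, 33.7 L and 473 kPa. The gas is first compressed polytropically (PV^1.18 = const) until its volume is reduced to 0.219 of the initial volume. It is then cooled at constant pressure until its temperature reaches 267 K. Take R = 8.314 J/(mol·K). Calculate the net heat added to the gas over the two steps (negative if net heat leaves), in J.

n = P₁V₁/(RT₁) = 473×33.7/(8.314×316) = 6.07 mol.
Step 1 — Polytropic n=1.18: T₂ = T₁(V₁/V₂)^(n−1) = 316×(4.57)^0.18 = 415 K; P₂ = P₁(V₁/V₂)^n = 2840 kPa.
W = (P₁V₁−P₂V₂)/(n−1) = (473×33.7−2840×7.38)/0.18 = -27800 J.
ΔU = nCvΔT = 6.07×12.5×(415−316) = 7520 J.
Q = ΔU + W = -20300 J.
State after step 1: P = 2840 kPa, V = 7.38 L, T = 415 K.
Step 2 — Isobaric: P stays 2840 kPa; V/T = const ⇒ T₂ = 267 K, V₂ = 4.74 L.
W = PΔV = 2840×(4.74−7.38) kPa·L = -7480 J.
ΔU = nCvΔT = 6.07×12.5×(267−415) = -11200 J.
Q = ΔU + W = nCpΔT = -18700 J.
Net over both steps: W = -35300 J, Q = -39000 J, ΔU = -3710 J.

-39000 J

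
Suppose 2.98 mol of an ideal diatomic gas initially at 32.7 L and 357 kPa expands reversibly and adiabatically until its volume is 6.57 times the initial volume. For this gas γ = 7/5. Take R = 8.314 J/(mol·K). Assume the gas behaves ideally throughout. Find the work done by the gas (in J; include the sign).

15400 J

T₁ = P₁V₁/(nR) = 357×32.7/(2.98×8.314) = 471 K.
Adiabatic: TV^(γ−1) = const ⇒ T₂ = 471×(0.152)^0.400 = 222 K; PV^γ = const ⇒ P₂ = 25.6 kPa.
ΔU = nCvΔT = 2.98×20.8×(222−471) = -15400 J.
Q = 0 for an adiabatic process, so W = −ΔU = 15400 J.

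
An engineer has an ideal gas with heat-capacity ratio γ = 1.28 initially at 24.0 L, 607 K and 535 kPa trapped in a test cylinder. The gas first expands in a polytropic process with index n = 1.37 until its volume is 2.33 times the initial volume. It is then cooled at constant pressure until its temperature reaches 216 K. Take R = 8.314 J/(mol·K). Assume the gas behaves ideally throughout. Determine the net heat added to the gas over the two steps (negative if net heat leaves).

-25000 J

n = P₁V₁/(RT₁) = 535×24.0/(8.314×607) = 2.54 mol.
Step 1 — Polytropic n=1.37: T₂ = T₁(V₁/V₂)^(n−1) = 607×(0.429)^0.37 = 444 K; P₂ = P₁(V₁/V₂)^n = 168 kPa.
W = (P₁V₁−P₂V₂)/(n−1) = (535×24.0−168×55.9)/0.37 = 9330 J.
ΔU = nCvΔT = 2.54×29.7×(444−607) = -12300 J.
Q = ΔU + W = -3000 J.
State after step 1: P = 168 kPa, V = 55.9 L, T = 444 K.
Step 2 — Isobaric: P stays 168 kPa; V/T = const ⇒ T₂ = 216 K, V₂ = 27.2 L.
W = PΔV = 168×(27.2−55.9) kPa·L = -4820 J.
ΔU = nCvΔT = 2.54×29.7×(216−444) = -17200 J.
Q = ΔU + W = nCpΔT = -22000 J.
Net over both steps: W = 4510 J, Q = -25000 J, ΔU = -29500 J.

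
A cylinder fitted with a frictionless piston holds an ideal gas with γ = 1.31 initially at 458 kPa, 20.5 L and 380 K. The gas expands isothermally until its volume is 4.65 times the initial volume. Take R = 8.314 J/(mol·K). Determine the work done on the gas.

n = P₁V₁/(RT₁) = 458×20.5/(8.314×380) = 2.97 mol.
Isothermal: T stays 380 K; PV = const ⇒ V₂ = 95.3 L, P₂ = 98.5 kPa.
W = nRT ln(V₂/V₁) = 2.97×8.314×380×ln(4.65) = 14400 J.
Work done on the gas = −W_by = -14400 J.

-14400 J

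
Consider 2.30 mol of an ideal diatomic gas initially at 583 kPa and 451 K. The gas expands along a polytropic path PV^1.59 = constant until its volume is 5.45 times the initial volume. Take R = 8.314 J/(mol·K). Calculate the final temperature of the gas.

V₁ = nRT₁/P₁ = 2.30×8.314×451/583 = 14.8 L.
Polytropic n=1.59: T₂ = T₁(V₁/V₂)^(n−1) = 451×(0.183)^0.59 = 166 K; P₂ = P₁(V₁/V₂)^n = 39.3 kPa.

166 K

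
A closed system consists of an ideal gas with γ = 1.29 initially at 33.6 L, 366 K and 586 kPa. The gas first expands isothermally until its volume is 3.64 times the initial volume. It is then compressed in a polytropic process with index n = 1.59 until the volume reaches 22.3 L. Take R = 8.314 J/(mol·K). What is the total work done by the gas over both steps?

-32300 J

n = P₁V₁/(RT₁) = 586×33.6/(8.314×366) = 6.47 mol.
Step 1 — Isothermal: T stays 366 K; PV = const ⇒ V₂ = 122 L, P₂ = 161 kPa.
ΔU = 0 (ideal gas, T constant).
W = nRT ln(V₂/V₁) = 6.47×8.314×366×ln(3.64) = 25400 J.
Q = ΔU + W = 25400 J.
State after step 1: P = 161 kPa, V = 122 L, T = 366 K.
Step 2 — Polytropic n=1.59: T₂ = T₁(V₁/V₂)^(n−1) = 366×(5.48)^0.59 = 999 K; P₂ = P₁(V₁/V₂)^n = 2410 kPa.
W = (P₁V₁−P₂V₂)/(n−1) = (161×122−2410×22.3)/0.59 = -57700 J.
ΔU = nCvΔT = 6.47×28.7×(999−366) = 117000 J.
Q = ΔU + W = 59700 J.
Net over both steps: W = -32300 J, Q = 85100 J, ΔU = 117000 J.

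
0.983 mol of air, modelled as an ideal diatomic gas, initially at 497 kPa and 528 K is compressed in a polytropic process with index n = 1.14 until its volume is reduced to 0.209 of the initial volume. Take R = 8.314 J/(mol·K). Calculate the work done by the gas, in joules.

-7550 J

V₁ = nRT₁/P₁ = 0.983×8.314×528/497 = 8.68 L.
Polytropic n=1.14: T₂ = T₁(V₁/V₂)^(n−1) = 528×(4.78)^0.14 = 657 K; P₂ = P₁(V₁/V₂)^n = 2960 kPa.
W = (P₁V₁−P₂V₂)/(n−1) = (497×8.68−2960×1.81)/0.14 = -7550 J.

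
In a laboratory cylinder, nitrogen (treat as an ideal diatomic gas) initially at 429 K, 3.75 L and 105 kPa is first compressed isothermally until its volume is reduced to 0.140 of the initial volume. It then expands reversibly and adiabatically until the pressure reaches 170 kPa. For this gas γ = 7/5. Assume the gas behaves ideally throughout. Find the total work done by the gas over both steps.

n = P₁V₁/(RT₁) = 105×3.75/(8.314×429) = 0.110 mol.
Step 1 — Isothermal: T stays 429 K; PV = const ⇒ V₂ = 0.525 L, P₂ = 750 kPa.
ΔU = 0 (ideal gas, T constant).
W = nRT ln(V₂/V₁) = 0.110×8.314×429×ln(0.140) = -774 J.
Q = ΔU + W = -774 J.
State after step 1: P = 750 kPa, V = 0.525 L, T = 429 K.
Step 2 — Adiabatic: T₂/T₁ = (P₂/P₁)^((γ−1)/γ) ⇒ T₂ = 429×(0.227)^0.286 = 281 K; V₂ = 1.52 L.
ΔU = nCvΔT = 0.110×20.8×(281−429) = -340 J.
Q = 0 for an adiabatic process, so W = −ΔU = 340 J.
Net over both steps: W = -434 J, Q = -774 J, ΔU = -340 J.

-434 J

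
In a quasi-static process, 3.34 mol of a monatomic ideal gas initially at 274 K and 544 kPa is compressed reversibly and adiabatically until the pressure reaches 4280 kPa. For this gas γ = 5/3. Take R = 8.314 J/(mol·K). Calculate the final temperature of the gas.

V₁ = nRT₁/P₁ = 3.34×8.314×274/544 = 14.0 L.
Adiabatic: T₂/T₁ = (P₂/P₁)^((γ−1)/γ) ⇒ T₂ = 274×(7.87)^0.400 = 625 K; V₂ = 4.06 L.

625 K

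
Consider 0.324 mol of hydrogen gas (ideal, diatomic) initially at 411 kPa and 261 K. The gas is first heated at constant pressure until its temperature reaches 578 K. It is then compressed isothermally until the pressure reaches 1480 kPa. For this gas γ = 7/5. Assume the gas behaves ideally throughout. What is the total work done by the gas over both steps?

V₁ = nRT₁/P₁ = 0.324×8.314×261/411 = 1.71 L.
Step 1 — Isobaric: P stays 411 kPa; V/T = const ⇒ T₂ = 578 K, V₂ = 3.79 L.
W = PΔV = 411×(3.79−1.71) kPa·L = 854 J.
ΔU = nCvΔT = 0.324×20.8×(578−261) = 2130 J.
Q = ΔU + W = nCpΔT = 2990 J.
State after step 1: P = 411 kPa, V = 3.79 L, T = 578 K.
Step 2 — Isothermal: T stays 578 K; PV = const ⇒ V₂ = 1.05 L, P₂ = 1480 kPa.
ΔU = 0 (ideal gas, T constant).
W = nRT ln(V₂/V₁) = 0.324×8.314×578×ln(0.278) = -1990 J.
Q = ΔU + W = -1990 J.
Net over both steps: W = -1140 J, Q = 994 J, ΔU = 2130 J.

-1140 J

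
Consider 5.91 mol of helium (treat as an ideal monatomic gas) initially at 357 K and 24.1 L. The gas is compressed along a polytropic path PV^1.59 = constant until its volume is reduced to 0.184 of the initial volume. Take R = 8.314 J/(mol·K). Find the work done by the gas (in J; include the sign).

P₁ = nRT₁/V₁ = 5.91×8.314×357/24.1 = 728 kPa.
Polytropic n=1.59: T₂ = T₁(V₁/V₂)^(n−1) = 357×(5.43)^0.59 = 969 K; P₂ = P₁(V₁/V₂)^n = 10700 kPa.
W = (P₁V₁−P₂V₂)/(n−1) = (728×24.1−10700×4.43)/0.59 = -51000 J.

-51000 J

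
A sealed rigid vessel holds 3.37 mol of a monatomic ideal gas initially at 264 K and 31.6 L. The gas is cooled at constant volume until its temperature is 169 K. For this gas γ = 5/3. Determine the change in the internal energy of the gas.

-3990 J

P₁ = nRT₁/V₁ = 3.37×8.314×264/31.6 = 234 kPa.
Isochoric: V stays 31.6 L; P/T = const ⇒ T₂ = 169 K, P₂ = 150 kPa.
For an ideal gas ΔU = nCvΔT with Cv = (3/2)R = 12.5 J/(mol·K).
ΔU = 3.37×12.5×(169−264) = -3990 J.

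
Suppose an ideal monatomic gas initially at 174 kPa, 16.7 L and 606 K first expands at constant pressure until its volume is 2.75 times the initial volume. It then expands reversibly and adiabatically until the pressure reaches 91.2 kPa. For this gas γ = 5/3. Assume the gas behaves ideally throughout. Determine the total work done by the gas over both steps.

7810 J

n = P₁V₁/(RT₁) = 174×16.7/(8.314×606) = 0.577 mol.
Step 1 — Isobaric: P stays 174 kPa; V/T = const ⇒ T₂ = 1670 K, V₂ = 45.9 L.
W = PΔV = 174×(45.9−16.7) kPa·L = 5090 J.
ΔU = nCvΔT = 0.577×12.5×(1670−606) = 7630 J.
Q = ΔU + W = nCpΔT = 12700 J.
State after step 1: P = 174 kPa, V = 45.9 L, T = 1670 K.
Step 2 — Adiabatic: T₂/T₁ = (P₂/P₁)^((γ−1)/γ) ⇒ T₂ = 1670×(0.524)^0.400 = 1290 K; V₂ = 67.7 L.
ΔU = nCvΔT = 0.577×12.5×(1290−1670) = -2730 J.
Q = 0 for an adiabatic process, so W = −ΔU = 2730 J.
Net over both steps: W = 7810 J, Q = 12700 J, ΔU = 4900 J.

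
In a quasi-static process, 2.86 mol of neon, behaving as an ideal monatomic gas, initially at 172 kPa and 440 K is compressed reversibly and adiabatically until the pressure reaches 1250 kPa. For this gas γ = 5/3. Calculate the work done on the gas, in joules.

V₁ = nRT₁/P₁ = 2.86×8.314×440/172 = 60.8 L.
Adiabatic: T₂/T₁ = (P₂/P₁)^((γ−1)/γ) ⇒ T₂ = 440×(7.27)^0.400 = 973 K; V₂ = 18.5 L.
ΔU = nCvΔT = 2.86×12.5×(973−440) = 19000 J.
Q = 0 for an adiabatic process, so W = −ΔU = -19000 J.
Work done on the gas = −W_by = 19000 J.

19000 J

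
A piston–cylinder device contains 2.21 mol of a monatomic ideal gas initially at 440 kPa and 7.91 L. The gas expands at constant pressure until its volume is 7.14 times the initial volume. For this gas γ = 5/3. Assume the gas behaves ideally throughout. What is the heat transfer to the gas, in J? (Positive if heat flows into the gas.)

T₁ = P₁V₁/(nR) = 440×7.91/(2.21×8.314) = 189 K.
Isobaric: P stays 440 kPa; V/T = const ⇒ T₂ = 1350 K, V₂ = 56.5 L.
W = PΔV = 440×(56.5−7.91) kPa·L = 21400 J.
ΔU = nCvΔT = 2.21×12.5×(1350−189) = 32100 J.
Q = ΔU + W = nCpΔT = 53400 J.

53400 J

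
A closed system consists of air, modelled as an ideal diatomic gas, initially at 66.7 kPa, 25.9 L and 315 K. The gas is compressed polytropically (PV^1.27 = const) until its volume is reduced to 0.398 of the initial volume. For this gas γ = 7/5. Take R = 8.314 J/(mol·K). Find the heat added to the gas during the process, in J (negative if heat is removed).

-587 J

n = P₁V₁/(RT₁) = 66.7×25.9/(8.314×315) = 0.660 mol.
Polytropic n=1.27: T₂ = T₁(V₁/V₂)^(n−1) = 315×(2.51)^0.27 = 404 K; P₂ = P₁(V₁/V₂)^n = 215 kPa.
W = (P₁V₁−P₂V₂)/(n−1) = (66.7×25.9−215×10.3)/0.27 = -1810 J.
ΔU = nCvΔT = 0.660×20.8×(404−315) = 1220 J.
Q = ΔU + W = -587 J.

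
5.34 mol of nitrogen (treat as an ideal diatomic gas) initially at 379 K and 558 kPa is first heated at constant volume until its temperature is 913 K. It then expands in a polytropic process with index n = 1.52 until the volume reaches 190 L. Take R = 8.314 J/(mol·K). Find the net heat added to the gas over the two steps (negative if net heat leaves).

V₁ = nRT₁/P₁ = 5.34×8.314×379/558 = 30.2 L.
Step 1 — Isochoric: V stays 30.2 L; P/T = const ⇒ T₂ = 913 K, P₂ = 1340 kPa.
W = 0 (no volume change).
ΔU = nCvΔT = 5.34×20.8×(913−379) = 59300 J.
Q = ΔU = 59300 J.
State after step 1: P = 1340 kPa, V = 30.2 L, T = 913 K.
Step 2 — Polytropic n=1.52: T₂ = T₁(V₁/V₂)^(n−1) = 913×(0.159)^0.52 = 351 K; P₂ = P₁(V₁/V₂)^n = 81.9 kPa.
W = (P₁V₁−P₂V₂)/(n−1) = (1340×30.2−81.9×190)/0.52 = 48000 J.
ΔU = nCvΔT = 5.34×20.8×(351−913) = -62400 J.
Q = ΔU + W = -14400 J.
Net over both steps: W = 48000 J, Q = 44900 J, ΔU = -3150 J.

44900 J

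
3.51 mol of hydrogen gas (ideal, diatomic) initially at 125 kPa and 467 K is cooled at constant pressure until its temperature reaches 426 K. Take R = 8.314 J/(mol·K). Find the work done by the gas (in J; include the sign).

V₁ = nRT₁/P₁ = 3.51×8.314×467/125 = 109 L.
Isobaric: P stays 125 kPa; V/T = const ⇒ T₂ = 426 K, V₂ = 99.5 L.
W = PΔV = 125×(99.5−109) kPa·L = -1200 J.

-1200 J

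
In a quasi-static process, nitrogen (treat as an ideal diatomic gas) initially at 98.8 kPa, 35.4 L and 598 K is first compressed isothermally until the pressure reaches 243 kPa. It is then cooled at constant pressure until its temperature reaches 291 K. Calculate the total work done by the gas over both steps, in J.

-4940 J

n = P₁V₁/(RT₁) = 98.8×35.4/(8.314×598) = 0.703 mol.
Step 1 — Isothermal: T stays 598 K; PV = const ⇒ V₂ = 14.4 L, P₂ = 243 kPa.
ΔU = 0 (ideal gas, T constant).
W = nRT ln(V₂/V₁) = 0.703×8.314×598×ln(0.407) = -3150 J.
Q = ΔU + W = -3150 J.
State after step 1: P = 243 kPa, V = 14.4 L, T = 598 K.
Step 2 — Isobaric: P stays 243 kPa; V/T = const ⇒ T₂ = 291 K, V₂ = 7.00 L.
W = PΔV = 243×(7.00−14.4) kPa·L = -1800 J.
ΔU = nCvΔT = 0.703×20.8×(291−598) = -4490 J.
Q = ΔU + W = nCpΔT = -6280 J.
Net over both steps: W = -4940 J, Q = -9430 J, ΔU = -4490 J.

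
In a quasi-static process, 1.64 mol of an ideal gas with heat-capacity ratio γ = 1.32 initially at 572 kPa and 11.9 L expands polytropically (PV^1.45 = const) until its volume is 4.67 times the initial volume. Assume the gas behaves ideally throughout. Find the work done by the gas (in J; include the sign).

T₁ = P₁V₁/(nR) = 572×11.9/(1.64×8.314) = 499 K.
Polytropic n=1.45: T₂ = T₁(V₁/V₂)^(n−1) = 499×(0.214)^0.45 = 250 K; P₂ = P₁(V₁/V₂)^n = 61.2 kPa.
W = (P₁V₁−P₂V₂)/(n−1) = (572×11.9−61.2×55.6)/0.45 = 7570 J.

7570 J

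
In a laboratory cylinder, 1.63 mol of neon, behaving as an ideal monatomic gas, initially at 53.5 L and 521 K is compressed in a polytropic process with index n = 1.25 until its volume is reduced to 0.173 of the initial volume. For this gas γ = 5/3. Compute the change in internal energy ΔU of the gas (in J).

5830 J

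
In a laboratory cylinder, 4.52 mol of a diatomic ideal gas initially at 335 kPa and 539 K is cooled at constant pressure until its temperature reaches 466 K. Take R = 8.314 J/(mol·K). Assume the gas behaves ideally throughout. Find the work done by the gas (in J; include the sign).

V₁ = nRT₁/P₁ = 4.52×8.314×539/335 = 60.5 L.
Isobaric: P stays 335 kPa; V/T = const ⇒ T₂ = 466 K, V₂ = 52.3 L.
W = PΔV = 335×(52.3−60.5) kPa·L = -2740 J.

-2740 J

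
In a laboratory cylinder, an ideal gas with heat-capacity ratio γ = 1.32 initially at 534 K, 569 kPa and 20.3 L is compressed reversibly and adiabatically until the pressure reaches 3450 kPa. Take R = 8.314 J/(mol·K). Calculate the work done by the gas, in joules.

n = P₁V₁/(RT₁) = 569×20.3/(8.314×534) = 2.60 mol.
Adiabatic: T₂/T₁ = (P₂/P₁)^((γ−1)/γ) ⇒ T₂ = 534×(6.06)^0.242 = 827 K; V₂ = 5.18 L.
ΔU = nCvΔT = 2.60×26.0×(827−534) = 19800 J.
Q = 0 for an adiabatic process, so W = −ΔU = -19800 J.

-19800 J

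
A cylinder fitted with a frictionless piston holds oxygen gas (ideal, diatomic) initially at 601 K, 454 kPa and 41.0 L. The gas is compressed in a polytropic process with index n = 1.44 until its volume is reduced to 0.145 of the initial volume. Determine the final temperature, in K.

1410 K

Polytropic n=1.44: T₂ = T₁(V₁/V₂)^(n−1) = 601×(6.90)^0.44 = 1410 K; P₂ = P₁(V₁/V₂)^n = 7320 kPa.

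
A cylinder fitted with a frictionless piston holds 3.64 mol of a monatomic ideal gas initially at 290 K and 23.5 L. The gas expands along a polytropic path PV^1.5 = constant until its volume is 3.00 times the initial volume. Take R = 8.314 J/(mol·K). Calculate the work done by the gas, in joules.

7420 J

P₁ = nRT₁/V₁ = 3.64×8.314×290/23.5 = 373 kPa.
Polytropic n=1.5: T₂ = T₁(V₁/V₂)^(n−1) = 290×(0.333)^0.50 = 167 K; P₂ = P₁(V₁/V₂)^n = 71.9 kPa.
W = (P₁V₁−P₂V₂)/(n−1) = (373×23.5−71.9×70.5)/0.50 = 7420 J.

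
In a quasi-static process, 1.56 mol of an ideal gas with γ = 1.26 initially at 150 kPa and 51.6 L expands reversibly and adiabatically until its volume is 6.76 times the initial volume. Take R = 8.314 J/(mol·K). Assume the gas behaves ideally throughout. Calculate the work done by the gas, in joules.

T₁ = P₁V₁/(nR) = 150×51.6/(1.56×8.314) = 597 K.
Adiabatic: TV^(γ−1) = const ⇒ T₂ = 597×(0.148)^0.260 = 363 K; PV^γ = const ⇒ P₂ = 13.5 kPa.
ΔU = nCvΔT = 1.56×32.0×(363−597) = -11700 J.
Q = 0 for an adiabatic process, so W = −ΔU = 11700 J.

11700 J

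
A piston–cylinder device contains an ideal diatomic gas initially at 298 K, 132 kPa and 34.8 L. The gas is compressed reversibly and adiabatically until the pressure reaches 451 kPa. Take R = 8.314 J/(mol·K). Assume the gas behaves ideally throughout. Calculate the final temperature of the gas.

423 K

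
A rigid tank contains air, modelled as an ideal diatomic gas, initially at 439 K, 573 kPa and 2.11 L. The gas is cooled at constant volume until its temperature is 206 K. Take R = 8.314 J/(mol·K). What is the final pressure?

Isochoric: V stays 2.11 L; P/T = const ⇒ T₂ = 206 K, P₂ = 269 kPa.

269 kPa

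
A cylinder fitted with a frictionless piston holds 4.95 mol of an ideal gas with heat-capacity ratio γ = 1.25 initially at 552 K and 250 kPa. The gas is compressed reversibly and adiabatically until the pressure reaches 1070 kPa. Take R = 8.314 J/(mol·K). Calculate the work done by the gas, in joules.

V₁ = nRT₁/P₁ = 4.95×8.314×552/250 = 90.9 L.
Adiabatic: T₂/T₁ = (P₂/P₁)^((γ−1)/γ) ⇒ T₂ = 552×(4.28)^0.200 = 738 K; V₂ = 28.4 L.
ΔU = nCvΔT = 4.95×33.3×(738−552) = 30700 J.
Q = 0 for an adiabatic process, so W = −ΔU = -30700 J.

-30700 J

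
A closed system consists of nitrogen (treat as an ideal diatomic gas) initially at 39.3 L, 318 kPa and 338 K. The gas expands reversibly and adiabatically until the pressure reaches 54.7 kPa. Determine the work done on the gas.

n = P₁V₁/(RT₁) = 318×39.3/(8.314×338) = 4.45 mol.
Adiabatic: T₂/T₁ = (P₂/P₁)^((γ−1)/γ) ⇒ T₂ = 338×(0.172)^0.286 = 204 K; V₂ = 138 L.
ΔU = nCvΔT = 4.45×20.8×(204−338) = -12300 J.
Q = 0 for an adiabatic process, so W = −ΔU = 12300 J.
Work done on the gas = −W_by = -12300 J.

-12300 J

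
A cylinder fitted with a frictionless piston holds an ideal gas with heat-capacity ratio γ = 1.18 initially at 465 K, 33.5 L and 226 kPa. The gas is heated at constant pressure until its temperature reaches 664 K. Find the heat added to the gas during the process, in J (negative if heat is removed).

n = P₁V₁/(RT₁) = 226×33.5/(8.314×465) = 1.96 mol.
Isobaric: P stays 226 kPa; V/T = const ⇒ T₂ = 664 K, V₂ = 47.8 L.
W = PΔV = 226×(47.8−33.5) kPa·L = 3240 J.
ΔU = nCvΔT = 1.96×46.2×(664−465) = 18000 J.
Q = ΔU + W = nCpΔT = 21200 J.

21200 J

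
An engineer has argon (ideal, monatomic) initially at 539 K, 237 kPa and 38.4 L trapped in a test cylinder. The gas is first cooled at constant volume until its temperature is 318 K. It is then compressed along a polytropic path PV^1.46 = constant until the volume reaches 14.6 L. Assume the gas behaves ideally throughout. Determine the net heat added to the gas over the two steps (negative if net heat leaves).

n = P₁V₁/(RT₁) = 237×38.4/(8.314×539) = 2.03 mol.
Step 1 — Isochoric: V stays 38.4 L; P/T = const ⇒ T₂ = 318 K, P₂ = 140 kPa.
W = 0 (no volume change).
ΔU = nCvΔT = 2.03×12.5×(318−539) = -5600 J.
Q = ΔU = -5600 J.
State after step 1: P = 140 kPa, V = 38.4 L, T = 318 K.
Step 2 — Polytropic n=1.46: T₂ = T₁(V₁/V₂)^(n−1) = 318×(2.63)^0.46 = 496 K; P₂ = P₁(V₁/V₂)^n = 574 kPa.
W = (P₁V₁−P₂V₂)/(n−1) = (140×38.4−574×14.6)/0.46 = -6540 J.
ΔU = nCvΔT = 2.03×12.5×(496−318) = 4510 J.
Q = ΔU + W = -2030 J.
Net over both steps: W = -6540 J, Q = -7620 J, ΔU = -1090 J.

-7620 J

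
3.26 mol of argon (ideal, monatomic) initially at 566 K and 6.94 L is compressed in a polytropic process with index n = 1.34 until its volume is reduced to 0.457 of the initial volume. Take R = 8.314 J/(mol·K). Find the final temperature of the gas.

739 K

P₁ = nRT₁/V₁ = 3.26×8.314×566/6.94 = 2210 kPa.
Polytropic n=1.34: T₂ = T₁(V₁/V₂)^(n−1) = 566×(2.19)^0.34 = 739 K; P₂ = P₁(V₁/V₂)^n = 6310 kPa.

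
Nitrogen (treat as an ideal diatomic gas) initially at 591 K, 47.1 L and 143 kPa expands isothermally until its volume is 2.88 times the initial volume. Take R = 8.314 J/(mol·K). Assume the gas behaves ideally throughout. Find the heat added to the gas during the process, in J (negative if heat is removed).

7120 J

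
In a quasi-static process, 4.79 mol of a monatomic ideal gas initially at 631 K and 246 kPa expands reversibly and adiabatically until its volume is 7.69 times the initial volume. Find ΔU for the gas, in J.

-28000 J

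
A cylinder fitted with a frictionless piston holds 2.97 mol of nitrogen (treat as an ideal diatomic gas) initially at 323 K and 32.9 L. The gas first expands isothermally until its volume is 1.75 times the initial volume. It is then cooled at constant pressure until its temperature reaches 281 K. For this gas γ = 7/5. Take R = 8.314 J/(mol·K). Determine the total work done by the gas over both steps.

P₁ = nRT₁/V₁ = 2.97×8.314×323/32.9 = 242 kPa.
Step 1 — Isothermal: T stays 323 K; PV = const ⇒ V₂ = 57.6 L, P₂ = 139 kPa.
ΔU = 0 (ideal gas, T constant).
W = nRT ln(V₂/V₁) = 2.97×8.314×323×ln(1.75) = 4460 J.
Q = ΔU + W = 4460 J.
State after step 1: P = 139 kPa, V = 57.6 L, T = 323 K.
Step 2 — Isobaric: P stays 139 kPa; V/T = const ⇒ T₂ = 281 K, V₂ = 50.1 L.
W = PΔV = 139×(50.1−57.6) kPa·L = -1040 J.
ΔU = nCvΔT = 2.97×20.8×(281−323) = -2590 J.
Q = ΔU + W = nCpΔT = -3630 J.
Net over both steps: W = 3430 J, Q = 834 J, ΔU = -2590 J.

3430 J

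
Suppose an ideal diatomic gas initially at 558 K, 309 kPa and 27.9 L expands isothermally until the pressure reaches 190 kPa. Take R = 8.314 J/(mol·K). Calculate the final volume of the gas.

45.4 L

Isothermal: T stays 558 K; PV = const ⇒ V₂ = 45.4 L, P₂ = 190 kPa.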